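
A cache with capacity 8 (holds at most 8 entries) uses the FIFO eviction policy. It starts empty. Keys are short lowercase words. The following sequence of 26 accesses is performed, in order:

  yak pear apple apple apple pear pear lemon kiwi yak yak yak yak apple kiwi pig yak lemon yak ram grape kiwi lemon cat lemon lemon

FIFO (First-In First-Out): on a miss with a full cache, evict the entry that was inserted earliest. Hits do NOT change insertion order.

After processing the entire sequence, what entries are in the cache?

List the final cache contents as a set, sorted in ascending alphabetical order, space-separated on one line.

Answer: apple cat grape kiwi lemon pear pig ram

Derivation:
FIFO simulation (capacity=8):
  1. access yak: MISS. Cache (old->new): [yak]
  2. access pear: MISS. Cache (old->new): [yak pear]
  3. access apple: MISS. Cache (old->new): [yak pear apple]
  4. access apple: HIT. Cache (old->new): [yak pear apple]
  5. access apple: HIT. Cache (old->new): [yak pear apple]
  6. access pear: HIT. Cache (old->new): [yak pear apple]
  7. access pear: HIT. Cache (old->new): [yak pear apple]
  8. access lemon: MISS. Cache (old->new): [yak pear apple lemon]
  9. access kiwi: MISS. Cache (old->new): [yak pear apple lemon kiwi]
  10. access yak: HIT. Cache (old->new): [yak pear apple lemon kiwi]
  11. access yak: HIT. Cache (old->new): [yak pear apple lemon kiwi]
  12. access yak: HIT. Cache (old->new): [yak pear apple lemon kiwi]
  13. access yak: HIT. Cache (old->new): [yak pear apple lemon kiwi]
  14. access apple: HIT. Cache (old->new): [yak pear apple lemon kiwi]
  15. access kiwi: HIT. Cache (old->new): [yak pear apple lemon kiwi]
  16. access pig: MISS. Cache (old->new): [yak pear apple lemon kiwi pig]
  17. access yak: HIT. Cache (old->new): [yak pear apple lemon kiwi pig]
  18. access lemon: HIT. Cache (old->new): [yak pear apple lemon kiwi pig]
  19. access yak: HIT. Cache (old->new): [yak pear apple lemon kiwi pig]
  20. access ram: MISS. Cache (old->new): [yak pear apple lemon kiwi pig ram]
  21. access grape: MISS. Cache (old->new): [yak pear apple lemon kiwi pig ram grape]
  22. access kiwi: HIT. Cache (old->new): [yak pear apple lemon kiwi pig ram grape]
  23. access lemon: HIT. Cache (old->new): [yak pear apple lemon kiwi pig ram grape]
  24. access cat: MISS, evict yak. Cache (old->new): [pear apple lemon kiwi pig ram grape cat]
  25. access lemon: HIT. Cache (old->new): [pear apple lemon kiwi pig ram grape cat]
  26. access lemon: HIT. Cache (old->new): [pear apple lemon kiwi pig ram grape cat]
Total: 17 hits, 9 misses, 1 evictions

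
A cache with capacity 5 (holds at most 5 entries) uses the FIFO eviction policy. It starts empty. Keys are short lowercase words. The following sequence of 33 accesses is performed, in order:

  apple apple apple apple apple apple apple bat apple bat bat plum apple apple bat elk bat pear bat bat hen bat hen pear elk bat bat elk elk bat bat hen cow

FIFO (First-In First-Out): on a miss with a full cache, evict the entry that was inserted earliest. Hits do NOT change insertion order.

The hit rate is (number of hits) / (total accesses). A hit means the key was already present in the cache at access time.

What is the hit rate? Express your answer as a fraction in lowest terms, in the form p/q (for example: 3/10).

Answer: 26/33

Derivation:
FIFO simulation (capacity=5):
  1. access apple: MISS. Cache (old->new): [apple]
  2. access apple: HIT. Cache (old->new): [apple]
  3. access apple: HIT. Cache (old->new): [apple]
  4. access apple: HIT. Cache (old->new): [apple]
  5. access apple: HIT. Cache (old->new): [apple]
  6. access apple: HIT. Cache (old->new): [apple]
  7. access apple: HIT. Cache (old->new): [apple]
  8. access bat: MISS. Cache (old->new): [apple bat]
  9. access apple: HIT. Cache (old->new): [apple bat]
  10. access bat: HIT. Cache (old->new): [apple bat]
  11. access bat: HIT. Cache (old->new): [apple bat]
  12. access plum: MISS. Cache (old->new): [apple bat plum]
  13. access apple: HIT. Cache (old->new): [apple bat plum]
  14. access apple: HIT. Cache (old->new): [apple bat plum]
  15. access bat: HIT. Cache (old->new): [apple bat plum]
  16. access elk: MISS. Cache (old->new): [apple bat plum elk]
  17. access bat: HIT. Cache (old->new): [apple bat plum elk]
  18. access pear: MISS. Cache (old->new): [apple bat plum elk pear]
  19. access bat: HIT. Cache (old->new): [apple bat plum elk pear]
  20. access bat: HIT. Cache (old->new): [apple bat plum elk pear]
  21. access hen: MISS, evict apple. Cache (old->new): [bat plum elk pear hen]
  22. access bat: HIT. Cache (old->new): [bat plum elk pear hen]
  23. access hen: HIT. Cache (old->new): [bat plum elk pear hen]
  24. access pear: HIT. Cache (old->new): [bat plum elk pear hen]
  25. access elk: HIT. Cache (old->new): [bat plum elk pear hen]
  26. access bat: HIT. Cache (old->new): [bat plum elk pear hen]
  27. access bat: HIT. Cache (old->new): [bat plum elk pear hen]
  28. access elk: HIT. Cache (old->new): [bat plum elk pear hen]
  29. access elk: HIT. Cache (old->new): [bat plum elk pear hen]
  30. access bat: HIT. Cache (old->new): [bat plum elk pear hen]
  31. access bat: HIT. Cache (old->new): [bat plum elk pear hen]
  32. access hen: HIT. Cache (old->new): [bat plum elk pear hen]
  33. access cow: MISS, evict bat. Cache (old->new): [plum elk pear hen cow]
Total: 26 hits, 7 misses, 2 evictions

Hit rate = 26/33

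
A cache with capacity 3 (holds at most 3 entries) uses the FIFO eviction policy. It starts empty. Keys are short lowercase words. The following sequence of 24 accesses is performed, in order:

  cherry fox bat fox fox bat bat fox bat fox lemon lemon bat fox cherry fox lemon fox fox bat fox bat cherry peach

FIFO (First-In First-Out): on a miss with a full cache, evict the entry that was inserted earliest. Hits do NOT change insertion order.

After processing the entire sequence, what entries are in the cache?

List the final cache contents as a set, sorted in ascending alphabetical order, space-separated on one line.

FIFO simulation (capacity=3):
  1. access cherry: MISS. Cache (old->new): [cherry]
  2. access fox: MISS. Cache (old->new): [cherry fox]
  3. access bat: MISS. Cache (old->new): [cherry fox bat]
  4. access fox: HIT. Cache (old->new): [cherry fox bat]
  5. access fox: HIT. Cache (old->new): [cherry fox bat]
  6. access bat: HIT. Cache (old->new): [cherry fox bat]
  7. access bat: HIT. Cache (old->new): [cherry fox bat]
  8. access fox: HIT. Cache (old->new): [cherry fox bat]
  9. access bat: HIT. Cache (old->new): [cherry fox bat]
  10. access fox: HIT. Cache (old->new): [cherry fox bat]
  11. access lemon: MISS, evict cherry. Cache (old->new): [fox bat lemon]
  12. access lemon: HIT. Cache (old->new): [fox bat lemon]
  13. access bat: HIT. Cache (old->new): [fox bat lemon]
  14. access fox: HIT. Cache (old->new): [fox bat lemon]
  15. access cherry: MISS, evict fox. Cache (old->new): [bat lemon cherry]
  16. access fox: MISS, evict bat. Cache (old->new): [lemon cherry fox]
  17. access lemon: HIT. Cache (old->new): [lemon cherry fox]
  18. access fox: HIT. Cache (old->new): [lemon cherry fox]
  19. access fox: HIT. Cache (old->new): [lemon cherry fox]
  20. access bat: MISS, evict lemon. Cache (old->new): [cherry fox bat]
  21. access fox: HIT. Cache (old->new): [cherry fox bat]
  22. access bat: HIT. Cache (old->new): [cherry fox bat]
  23. access cherry: HIT. Cache (old->new): [cherry fox bat]
  24. access peach: MISS, evict cherry. Cache (old->new): [fox bat peach]
Total: 16 hits, 8 misses, 5 evictions

Answer: bat fox peach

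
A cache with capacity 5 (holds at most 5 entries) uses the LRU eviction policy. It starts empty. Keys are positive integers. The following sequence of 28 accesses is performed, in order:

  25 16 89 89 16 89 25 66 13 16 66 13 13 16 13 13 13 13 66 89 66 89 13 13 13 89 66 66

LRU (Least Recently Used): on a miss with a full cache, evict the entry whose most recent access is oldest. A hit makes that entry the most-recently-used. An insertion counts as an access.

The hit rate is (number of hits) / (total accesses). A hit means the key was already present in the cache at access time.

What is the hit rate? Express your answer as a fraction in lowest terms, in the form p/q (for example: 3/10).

Answer: 23/28

Derivation:
LRU simulation (capacity=5):
  1. access 25: MISS. Cache (LRU->MRU): [25]
  2. access 16: MISS. Cache (LRU->MRU): [25 16]
  3. access 89: MISS. Cache (LRU->MRU): [25 16 89]
  4. access 89: HIT. Cache (LRU->MRU): [25 16 89]
  5. access 16: HIT. Cache (LRU->MRU): [25 89 16]
  6. access 89: HIT. Cache (LRU->MRU): [25 16 89]
  7. access 25: HIT. Cache (LRU->MRU): [16 89 25]
  8. access 66: MISS. Cache (LRU->MRU): [16 89 25 66]
  9. access 13: MISS. Cache (LRU->MRU): [16 89 25 66 13]
  10. access 16: HIT. Cache (LRU->MRU): [89 25 66 13 16]
  11. access 66: HIT. Cache (LRU->MRU): [89 25 13 16 66]
  12. access 13: HIT. Cache (LRU->MRU): [89 25 16 66 13]
  13. access 13: HIT. Cache (LRU->MRU): [89 25 16 66 13]
  14. access 16: HIT. Cache (LRU->MRU): [89 25 66 13 16]
  15. access 13: HIT. Cache (LRU->MRU): [89 25 66 16 13]
  16. access 13: HIT. Cache (LRU->MRU): [89 25 66 16 13]
  17. access 13: HIT. Cache (LRU->MRU): [89 25 66 16 13]
  18. access 13: HIT. Cache (LRU->MRU): [89 25 66 16 13]
  19. access 66: HIT. Cache (LRU->MRU): [89 25 16 13 66]
  20. access 89: HIT. Cache (LRU->MRU): [25 16 13 66 89]
  21. access 66: HIT. Cache (LRU->MRU): [25 16 13 89 66]
  22. access 89: HIT. Cache (LRU->MRU): [25 16 13 66 89]
  23. access 13: HIT. Cache (LRU->MRU): [25 16 66 89 13]
  24. access 13: HIT. Cache (LRU->MRU): [25 16 66 89 13]
  25. access 13: HIT. Cache (LRU->MRU): [25 16 66 89 13]
  26. access 89: HIT. Cache (LRU->MRU): [25 16 66 13 89]
  27. access 66: HIT. Cache (LRU->MRU): [25 16 13 89 66]
  28. access 66: HIT. Cache (LRU->MRU): [25 16 13 89 66]
Total: 23 hits, 5 misses, 0 evictions

Hit rate = 23/28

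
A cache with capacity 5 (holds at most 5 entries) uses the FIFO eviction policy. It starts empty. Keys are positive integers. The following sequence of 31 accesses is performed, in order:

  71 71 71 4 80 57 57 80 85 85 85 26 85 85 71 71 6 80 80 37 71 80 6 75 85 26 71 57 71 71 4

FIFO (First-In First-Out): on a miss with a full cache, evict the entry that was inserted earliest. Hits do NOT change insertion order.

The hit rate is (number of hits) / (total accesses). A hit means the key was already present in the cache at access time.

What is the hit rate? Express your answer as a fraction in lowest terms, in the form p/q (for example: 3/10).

FIFO simulation (capacity=5):
  1. access 71: MISS. Cache (old->new): [71]
  2. access 71: HIT. Cache (old->new): [71]
  3. access 71: HIT. Cache (old->new): [71]
  4. access 4: MISS. Cache (old->new): [71 4]
  5. access 80: MISS. Cache (old->new): [71 4 80]
  6. access 57: MISS. Cache (old->new): [71 4 80 57]
  7. access 57: HIT. Cache (old->new): [71 4 80 57]
  8. access 80: HIT. Cache (old->new): [71 4 80 57]
  9. access 85: MISS. Cache (old->new): [71 4 80 57 85]
  10. access 85: HIT. Cache (old->new): [71 4 80 57 85]
  11. access 85: HIT. Cache (old->new): [71 4 80 57 85]
  12. access 26: MISS, evict 71. Cache (old->new): [4 80 57 85 26]
  13. access 85: HIT. Cache (old->new): [4 80 57 85 26]
  14. access 85: HIT. Cache (old->new): [4 80 57 85 26]
  15. access 71: MISS, evict 4. Cache (old->new): [80 57 85 26 71]
  16. access 71: HIT. Cache (old->new): [80 57 85 26 71]
  17. access 6: MISS, evict 80. Cache (old->new): [57 85 26 71 6]
  18. access 80: MISS, evict 57. Cache (old->new): [85 26 71 6 80]
  19. access 80: HIT. Cache (old->new): [85 26 71 6 80]
  20. access 37: MISS, evict 85. Cache (old->new): [26 71 6 80 37]
  21. access 71: HIT. Cache (old->new): [26 71 6 80 37]
  22. access 80: HIT. Cache (old->new): [26 71 6 80 37]
  23. access 6: HIT. Cache (old->new): [26 71 6 80 37]
  24. access 75: MISS, evict 26. Cache (old->new): [71 6 80 37 75]
  25. access 85: MISS, evict 71. Cache (old->new): [6 80 37 75 85]
  26. access 26: MISS, evict 6. Cache (old->new): [80 37 75 85 26]
  27. access 71: MISS, evict 80. Cache (old->new): [37 75 85 26 71]
  28. access 57: MISS, evict 37. Cache (old->new): [75 85 26 71 57]
  29. access 71: HIT. Cache (old->new): [75 85 26 71 57]
  30. access 71: HIT. Cache (old->new): [75 85 26 71 57]
  31. access 4: MISS, evict 75. Cache (old->new): [85 26 71 57 4]
Total: 15 hits, 16 misses, 11 evictions

Hit rate = 15/31

Answer: 15/31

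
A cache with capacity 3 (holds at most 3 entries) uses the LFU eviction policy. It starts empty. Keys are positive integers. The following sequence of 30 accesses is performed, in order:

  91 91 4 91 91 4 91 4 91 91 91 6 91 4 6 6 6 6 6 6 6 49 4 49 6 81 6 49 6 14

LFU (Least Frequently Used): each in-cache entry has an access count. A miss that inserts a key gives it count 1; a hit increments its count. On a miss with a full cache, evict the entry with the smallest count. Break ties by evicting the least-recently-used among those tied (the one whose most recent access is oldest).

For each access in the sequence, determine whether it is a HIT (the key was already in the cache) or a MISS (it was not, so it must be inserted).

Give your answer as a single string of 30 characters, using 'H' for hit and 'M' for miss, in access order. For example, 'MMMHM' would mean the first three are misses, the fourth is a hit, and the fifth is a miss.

LFU simulation (capacity=3):
  1. access 91: MISS. Cache: [91(c=1)]
  2. access 91: HIT, count now 2. Cache: [91(c=2)]
  3. access 4: MISS. Cache: [4(c=1) 91(c=2)]
  4. access 91: HIT, count now 3. Cache: [4(c=1) 91(c=3)]
  5. access 91: HIT, count now 4. Cache: [4(c=1) 91(c=4)]
  6. access 4: HIT, count now 2. Cache: [4(c=2) 91(c=4)]
  7. access 91: HIT, count now 5. Cache: [4(c=2) 91(c=5)]
  8. access 4: HIT, count now 3. Cache: [4(c=3) 91(c=5)]
  9. access 91: HIT, count now 6. Cache: [4(c=3) 91(c=6)]
  10. access 91: HIT, count now 7. Cache: [4(c=3) 91(c=7)]
  11. access 91: HIT, count now 8. Cache: [4(c=3) 91(c=8)]
  12. access 6: MISS. Cache: [6(c=1) 4(c=3) 91(c=8)]
  13. access 91: HIT, count now 9. Cache: [6(c=1) 4(c=3) 91(c=9)]
  14. access 4: HIT, count now 4. Cache: [6(c=1) 4(c=4) 91(c=9)]
  15. access 6: HIT, count now 2. Cache: [6(c=2) 4(c=4) 91(c=9)]
  16. access 6: HIT, count now 3. Cache: [6(c=3) 4(c=4) 91(c=9)]
  17. access 6: HIT, count now 4. Cache: [4(c=4) 6(c=4) 91(c=9)]
  18. access 6: HIT, count now 5. Cache: [4(c=4) 6(c=5) 91(c=9)]
  19. access 6: HIT, count now 6. Cache: [4(c=4) 6(c=6) 91(c=9)]
  20. access 6: HIT, count now 7. Cache: [4(c=4) 6(c=7) 91(c=9)]
  21. access 6: HIT, count now 8. Cache: [4(c=4) 6(c=8) 91(c=9)]
  22. access 49: MISS, evict 4(c=4). Cache: [49(c=1) 6(c=8) 91(c=9)]
  23. access 4: MISS, evict 49(c=1). Cache: [4(c=1) 6(c=8) 91(c=9)]
  24. access 49: MISS, evict 4(c=1). Cache: [49(c=1) 6(c=8) 91(c=9)]
  25. access 6: HIT, count now 9. Cache: [49(c=1) 91(c=9) 6(c=9)]
  26. access 81: MISS, evict 49(c=1). Cache: [81(c=1) 91(c=9) 6(c=9)]
  27. access 6: HIT, count now 10. Cache: [81(c=1) 91(c=9) 6(c=10)]
  28. access 49: MISS, evict 81(c=1). Cache: [49(c=1) 91(c=9) 6(c=10)]
  29. access 6: HIT, count now 11. Cache: [49(c=1) 91(c=9) 6(c=11)]
  30. access 14: MISS, evict 49(c=1). Cache: [14(c=1) 91(c=9) 6(c=11)]
Total: 21 hits, 9 misses, 6 evictions

Answer: MHMHHHHHHHHMHHHHHHHHHMMMHMHMHM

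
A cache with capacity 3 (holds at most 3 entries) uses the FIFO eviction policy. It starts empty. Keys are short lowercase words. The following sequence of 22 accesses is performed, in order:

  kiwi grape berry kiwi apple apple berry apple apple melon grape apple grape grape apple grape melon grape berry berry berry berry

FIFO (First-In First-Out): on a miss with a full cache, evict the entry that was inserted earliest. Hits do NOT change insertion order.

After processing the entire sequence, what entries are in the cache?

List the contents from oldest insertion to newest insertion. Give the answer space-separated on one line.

Answer: melon grape berry

Derivation:
FIFO simulation (capacity=3):
  1. access kiwi: MISS. Cache (old->new): [kiwi]
  2. access grape: MISS. Cache (old->new): [kiwi grape]
  3. access berry: MISS. Cache (old->new): [kiwi grape berry]
  4. access kiwi: HIT. Cache (old->new): [kiwi grape berry]
  5. access apple: MISS, evict kiwi. Cache (old->new): [grape berry apple]
  6. access apple: HIT. Cache (old->new): [grape berry apple]
  7. access berry: HIT. Cache (old->new): [grape berry apple]
  8. access apple: HIT. Cache (old->new): [grape berry apple]
  9. access apple: HIT. Cache (old->new): [grape berry apple]
  10. access melon: MISS, evict grape. Cache (old->new): [berry apple melon]
  11. access grape: MISS, evict berry. Cache (old->new): [apple melon grape]
  12. access apple: HIT. Cache (old->new): [apple melon grape]
  13. access grape: HIT. Cache (old->new): [apple melon grape]
  14. access grape: HIT. Cache (old->new): [apple melon grape]
  15. access apple: HIT. Cache (old->new): [apple melon grape]
  16. access grape: HIT. Cache (old->new): [apple melon grape]
  17. access melon: HIT. Cache (old->new): [apple melon grape]
  18. access grape: HIT. Cache (old->new): [apple melon grape]
  19. access berry: MISS, evict apple. Cache (old->new): [melon grape berry]
  20. access berry: HIT. Cache (old->new): [melon grape berry]
  21. access berry: HIT. Cache (old->new): [melon grape berry]
  22. access berry: HIT. Cache (old->new): [melon grape berry]
Total: 15 hits, 7 misses, 4 evictions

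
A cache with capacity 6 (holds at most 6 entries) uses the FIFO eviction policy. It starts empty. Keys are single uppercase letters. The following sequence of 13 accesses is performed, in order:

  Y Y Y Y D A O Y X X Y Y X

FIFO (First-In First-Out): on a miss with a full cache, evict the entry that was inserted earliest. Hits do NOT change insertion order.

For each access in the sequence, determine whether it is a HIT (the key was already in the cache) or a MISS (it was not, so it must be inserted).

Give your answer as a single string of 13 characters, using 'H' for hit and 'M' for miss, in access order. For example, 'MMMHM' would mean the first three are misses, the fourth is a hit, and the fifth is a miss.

Answer: MHHHMMMHMHHHH

Derivation:
FIFO simulation (capacity=6):
  1. access Y: MISS. Cache (old->new): [Y]
  2. access Y: HIT. Cache (old->new): [Y]
  3. access Y: HIT. Cache (old->new): [Y]
  4. access Y: HIT. Cache (old->new): [Y]
  5. access D: MISS. Cache (old->new): [Y D]
  6. access A: MISS. Cache (old->new): [Y D A]
  7. access O: MISS. Cache (old->new): [Y D A O]
  8. access Y: HIT. Cache (old->new): [Y D A O]
  9. access X: MISS. Cache (old->new): [Y D A O X]
  10. access X: HIT. Cache (old->new): [Y D A O X]
  11. access Y: HIT. Cache (old->new): [Y D A O X]
  12. access Y: HIT. Cache (old->new): [Y D A O X]
  13. access X: HIT. Cache (old->new): [Y D A O X]
Total: 8 hits, 5 misses, 0 evictions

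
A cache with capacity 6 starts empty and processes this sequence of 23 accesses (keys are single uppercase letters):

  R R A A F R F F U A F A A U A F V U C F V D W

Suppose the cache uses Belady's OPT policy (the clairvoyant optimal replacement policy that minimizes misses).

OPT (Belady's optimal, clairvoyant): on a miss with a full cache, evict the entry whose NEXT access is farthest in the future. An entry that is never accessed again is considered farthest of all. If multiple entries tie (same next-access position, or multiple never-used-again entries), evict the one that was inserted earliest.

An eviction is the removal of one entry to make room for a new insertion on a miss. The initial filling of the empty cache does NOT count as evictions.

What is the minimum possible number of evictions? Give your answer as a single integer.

Answer: 2

Derivation:
OPT (Belady) simulation (capacity=6):
  1. access R: MISS. Cache: [R]
  2. access R: HIT. Next use of R: step 6. Cache: [R]
  3. access A: MISS. Cache: [R A]
  4. access A: HIT. Next use of A: step 10. Cache: [R A]
  5. access F: MISS. Cache: [R A F]
  6. access R: HIT. Next use of R: never. Cache: [R A F]
  7. access F: HIT. Next use of F: step 8. Cache: [R A F]
  8. access F: HIT. Next use of F: step 11. Cache: [R A F]
  9. access U: MISS. Cache: [R A F U]
  10. access A: HIT. Next use of A: step 12. Cache: [R A F U]
  11. access F: HIT. Next use of F: step 16. Cache: [R A F U]
  12. access A: HIT. Next use of A: step 13. Cache: [R A F U]
  13. access A: HIT. Next use of A: step 15. Cache: [R A F U]
  14. access U: HIT. Next use of U: step 18. Cache: [R A F U]
  15. access A: HIT. Next use of A: never. Cache: [R A F U]
  16. access F: HIT. Next use of F: step 20. Cache: [R A F U]
  17. access V: MISS. Cache: [R A F U V]
  18. access U: HIT. Next use of U: never. Cache: [R A F U V]
  19. access C: MISS. Cache: [R A F U V C]
  20. access F: HIT. Next use of F: never. Cache: [R A F U V C]
  21. access V: HIT. Next use of V: never. Cache: [R A F U V C]
  22. access D: MISS, evict R (next use: never). Cache: [A F U V C D]
  23. access W: MISS, evict A (next use: never). Cache: [F U V C D W]
Total: 15 hits, 8 misses, 2 evictions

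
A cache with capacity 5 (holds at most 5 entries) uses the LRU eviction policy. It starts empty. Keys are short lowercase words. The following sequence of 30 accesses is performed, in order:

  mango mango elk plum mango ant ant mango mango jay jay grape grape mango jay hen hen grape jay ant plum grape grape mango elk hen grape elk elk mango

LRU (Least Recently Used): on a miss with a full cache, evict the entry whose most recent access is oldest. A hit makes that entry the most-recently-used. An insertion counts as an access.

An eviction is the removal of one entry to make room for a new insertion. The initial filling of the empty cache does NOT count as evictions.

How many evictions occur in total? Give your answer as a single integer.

Answer: 6

Derivation:
LRU simulation (capacity=5):
  1. access mango: MISS. Cache (LRU->MRU): [mango]
  2. access mango: HIT. Cache (LRU->MRU): [mango]
  3. access elk: MISS. Cache (LRU->MRU): [mango elk]
  4. access plum: MISS. Cache (LRU->MRU): [mango elk plum]
  5. access mango: HIT. Cache (LRU->MRU): [elk plum mango]
  6. access ant: MISS. Cache (LRU->MRU): [elk plum mango ant]
  7. access ant: HIT. Cache (LRU->MRU): [elk plum mango ant]
  8. access mango: HIT. Cache (LRU->MRU): [elk plum ant mango]
  9. access mango: HIT. Cache (LRU->MRU): [elk plum ant mango]
  10. access jay: MISS. Cache (LRU->MRU): [elk plum ant mango jay]
  11. access jay: HIT. Cache (LRU->MRU): [elk plum ant mango jay]
  12. access grape: MISS, evict elk. Cache (LRU->MRU): [plum ant mango jay grape]
  13. access grape: HIT. Cache (LRU->MRU): [plum ant mango jay grape]
  14. access mango: HIT. Cache (LRU->MRU): [plum ant jay grape mango]
  15. access jay: HIT. Cache (LRU->MRU): [plum ant grape mango jay]
  16. access hen: MISS, evict plum. Cache (LRU->MRU): [ant grape mango jay hen]
  17. access hen: HIT. Cache (LRU->MRU): [ant grape mango jay hen]
  18. access grape: HIT. Cache (LRU->MRU): [ant mango jay hen grape]
  19. access jay: HIT. Cache (LRU->MRU): [ant mango hen grape jay]
  20. access ant: HIT. Cache (LRU->MRU): [mango hen grape jay ant]
  21. access plum: MISS, evict mango. Cache (LRU->MRU): [hen grape jay ant plum]
  22. access grape: HIT. Cache (LRU->MRU): [hen jay ant plum grape]
  23. access grape: HIT. Cache (LRU->MRU): [hen jay ant plum grape]
  24. access mango: MISS, evict hen. Cache (LRU->MRU): [jay ant plum grape mango]
  25. access elk: MISS, evict jay. Cache (LRU->MRU): [ant plum grape mango elk]
  26. access hen: MISS, evict ant. Cache (LRU->MRU): [plum grape mango elk hen]
  27. access grape: HIT. Cache (LRU->MRU): [plum mango elk hen grape]
  28. access elk: HIT. Cache (LRU->MRU): [plum mango hen grape elk]
  29. access elk: HIT. Cache (LRU->MRU): [plum mango hen grape elk]
  30. access mango: HIT. Cache (LRU->MRU): [plum hen grape elk mango]
Total: 19 hits, 11 misses, 6 evictions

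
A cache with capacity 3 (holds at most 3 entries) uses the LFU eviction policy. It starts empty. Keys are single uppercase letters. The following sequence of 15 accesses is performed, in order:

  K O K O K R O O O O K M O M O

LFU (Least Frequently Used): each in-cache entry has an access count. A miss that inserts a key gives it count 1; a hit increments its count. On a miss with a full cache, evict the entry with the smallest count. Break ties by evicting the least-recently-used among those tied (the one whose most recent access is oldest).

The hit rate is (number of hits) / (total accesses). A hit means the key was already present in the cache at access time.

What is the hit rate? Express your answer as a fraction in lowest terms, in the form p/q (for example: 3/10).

Answer: 11/15

Derivation:
LFU simulation (capacity=3):
  1. access K: MISS. Cache: [K(c=1)]
  2. access O: MISS. Cache: [K(c=1) O(c=1)]
  3. access K: HIT, count now 2. Cache: [O(c=1) K(c=2)]
  4. access O: HIT, count now 2. Cache: [K(c=2) O(c=2)]
  5. access K: HIT, count now 3. Cache: [O(c=2) K(c=3)]
  6. access R: MISS. Cache: [R(c=1) O(c=2) K(c=3)]
  7. access O: HIT, count now 3. Cache: [R(c=1) K(c=3) O(c=3)]
  8. access O: HIT, count now 4. Cache: [R(c=1) K(c=3) O(c=4)]
  9. access O: HIT, count now 5. Cache: [R(c=1) K(c=3) O(c=5)]
  10. access O: HIT, count now 6. Cache: [R(c=1) K(c=3) O(c=6)]
  11. access K: HIT, count now 4. Cache: [R(c=1) K(c=4) O(c=6)]
  12. access M: MISS, evict R(c=1). Cache: [M(c=1) K(c=4) O(c=6)]
  13. access O: HIT, count now 7. Cache: [M(c=1) K(c=4) O(c=7)]
  14. access M: HIT, count now 2. Cache: [M(c=2) K(c=4) O(c=7)]
  15. access O: HIT, count now 8. Cache: [M(c=2) K(c=4) O(c=8)]
Total: 11 hits, 4 misses, 1 evictions

Hit rate = 11/15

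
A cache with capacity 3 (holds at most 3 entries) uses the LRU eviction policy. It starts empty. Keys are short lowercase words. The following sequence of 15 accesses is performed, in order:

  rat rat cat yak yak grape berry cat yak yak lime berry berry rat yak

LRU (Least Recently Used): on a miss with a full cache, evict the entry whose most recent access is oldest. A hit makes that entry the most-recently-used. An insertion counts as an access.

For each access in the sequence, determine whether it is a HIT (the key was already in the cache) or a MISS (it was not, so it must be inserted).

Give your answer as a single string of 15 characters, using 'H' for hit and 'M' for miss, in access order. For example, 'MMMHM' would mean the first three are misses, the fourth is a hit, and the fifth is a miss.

Answer: MHMMHMMMMHMMHMM

Derivation:
LRU simulation (capacity=3):
  1. access rat: MISS. Cache (LRU->MRU): [rat]
  2. access rat: HIT. Cache (LRU->MRU): [rat]
  3. access cat: MISS. Cache (LRU->MRU): [rat cat]
  4. access yak: MISS. Cache (LRU->MRU): [rat cat yak]
  5. access yak: HIT. Cache (LRU->MRU): [rat cat yak]
  6. access grape: MISS, evict rat. Cache (LRU->MRU): [cat yak grape]
  7. access berry: MISS, evict cat. Cache (LRU->MRU): [yak grape berry]
  8. access cat: MISS, evict yak. Cache (LRU->MRU): [grape berry cat]
  9. access yak: MISS, evict grape. Cache (LRU->MRU): [berry cat yak]
  10. access yak: HIT. Cache (LRU->MRU): [berry cat yak]
  11. access lime: MISS, evict berry. Cache (LRU->MRU): [cat yak lime]
  12. access berry: MISS, evict cat. Cache (LRU->MRU): [yak lime berry]
  13. access berry: HIT. Cache (LRU->MRU): [yak lime berry]
  14. access rat: MISS, evict yak. Cache (LRU->MRU): [lime berry rat]
  15. access yak: MISS, evict lime. Cache (LRU->MRU): [berry rat yak]
Total: 4 hits, 11 misses, 8 evictions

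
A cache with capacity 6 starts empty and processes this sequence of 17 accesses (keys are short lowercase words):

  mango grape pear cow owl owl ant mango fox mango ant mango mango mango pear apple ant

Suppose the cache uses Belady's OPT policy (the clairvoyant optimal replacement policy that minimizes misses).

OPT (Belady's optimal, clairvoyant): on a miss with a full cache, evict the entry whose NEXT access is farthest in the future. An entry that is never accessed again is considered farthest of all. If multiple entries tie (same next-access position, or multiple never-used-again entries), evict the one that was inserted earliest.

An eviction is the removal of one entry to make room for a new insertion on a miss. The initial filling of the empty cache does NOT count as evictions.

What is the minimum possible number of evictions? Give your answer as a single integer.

OPT (Belady) simulation (capacity=6):
  1. access mango: MISS. Cache: [mango]
  2. access grape: MISS. Cache: [mango grape]
  3. access pear: MISS. Cache: [mango grape pear]
  4. access cow: MISS. Cache: [mango grape pear cow]
  5. access owl: MISS. Cache: [mango grape pear cow owl]
  6. access owl: HIT. Next use of owl: never. Cache: [mango grape pear cow owl]
  7. access ant: MISS. Cache: [mango grape pear cow owl ant]
  8. access mango: HIT. Next use of mango: step 10. Cache: [mango grape pear cow owl ant]
  9. access fox: MISS, evict grape (next use: never). Cache: [mango pear cow owl ant fox]
  10. access mango: HIT. Next use of mango: step 12. Cache: [mango pear cow owl ant fox]
  11. access ant: HIT. Next use of ant: step 17. Cache: [mango pear cow owl ant fox]
  12. access mango: HIT. Next use of mango: step 13. Cache: [mango pear cow owl ant fox]
  13. access mango: HIT. Next use of mango: step 14. Cache: [mango pear cow owl ant fox]
  14. access mango: HIT. Next use of mango: never. Cache: [mango pear cow owl ant fox]
  15. access pear: HIT. Next use of pear: never. Cache: [mango pear cow owl ant fox]
  16. access apple: MISS, evict mango (next use: never). Cache: [pear cow owl ant fox apple]
  17. access ant: HIT. Next use of ant: never. Cache: [pear cow owl ant fox apple]
Total: 9 hits, 8 misses, 2 evictions

Answer: 2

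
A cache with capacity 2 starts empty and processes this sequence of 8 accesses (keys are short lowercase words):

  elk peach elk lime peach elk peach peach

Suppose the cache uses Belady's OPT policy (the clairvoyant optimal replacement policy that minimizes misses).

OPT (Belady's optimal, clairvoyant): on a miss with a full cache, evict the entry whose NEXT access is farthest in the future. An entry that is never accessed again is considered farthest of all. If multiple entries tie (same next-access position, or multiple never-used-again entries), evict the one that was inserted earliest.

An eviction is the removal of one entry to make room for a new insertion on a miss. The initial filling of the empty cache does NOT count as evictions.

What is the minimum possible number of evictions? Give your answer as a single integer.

OPT (Belady) simulation (capacity=2):
  1. access elk: MISS. Cache: [elk]
  2. access peach: MISS. Cache: [elk peach]
  3. access elk: HIT. Next use of elk: step 6. Cache: [elk peach]
  4. access lime: MISS, evict elk (next use: step 6). Cache: [peach lime]
  5. access peach: HIT. Next use of peach: step 7. Cache: [peach lime]
  6. access elk: MISS, evict lime (next use: never). Cache: [peach elk]
  7. access peach: HIT. Next use of peach: step 8. Cache: [peach elk]
  8. access peach: HIT. Next use of peach: never. Cache: [peach elk]
Total: 4 hits, 4 misses, 2 evictions

Answer: 2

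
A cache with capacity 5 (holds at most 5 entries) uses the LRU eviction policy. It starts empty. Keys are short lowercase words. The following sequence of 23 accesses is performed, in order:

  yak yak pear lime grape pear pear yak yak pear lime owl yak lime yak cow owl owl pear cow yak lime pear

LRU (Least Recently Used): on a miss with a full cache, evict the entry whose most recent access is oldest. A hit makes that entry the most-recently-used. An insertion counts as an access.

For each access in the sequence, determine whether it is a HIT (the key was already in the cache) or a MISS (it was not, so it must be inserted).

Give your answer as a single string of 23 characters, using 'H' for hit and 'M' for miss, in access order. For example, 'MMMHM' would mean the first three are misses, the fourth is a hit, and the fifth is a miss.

Answer: MHMMMHHHHHHMHHHMHHHHHHH

Derivation:
LRU simulation (capacity=5):
  1. access yak: MISS. Cache (LRU->MRU): [yak]
  2. access yak: HIT. Cache (LRU->MRU): [yak]
  3. access pear: MISS. Cache (LRU->MRU): [yak pear]
  4. access lime: MISS. Cache (LRU->MRU): [yak pear lime]
  5. access grape: MISS. Cache (LRU->MRU): [yak pear lime grape]
  6. access pear: HIT. Cache (LRU->MRU): [yak lime grape pear]
  7. access pear: HIT. Cache (LRU->MRU): [yak lime grape pear]
  8. access yak: HIT. Cache (LRU->MRU): [lime grape pear yak]
  9. access yak: HIT. Cache (LRU->MRU): [lime grape pear yak]
  10. access pear: HIT. Cache (LRU->MRU): [lime grape yak pear]
  11. access lime: HIT. Cache (LRU->MRU): [grape yak pear lime]
  12. access owl: MISS. Cache (LRU->MRU): [grape yak pear lime owl]
  13. access yak: HIT. Cache (LRU->MRU): [grape pear lime owl yak]
  14. access lime: HIT. Cache (LRU->MRU): [grape pear owl yak lime]
  15. access yak: HIT. Cache (LRU->MRU): [grape pear owl lime yak]
  16. access cow: MISS, evict grape. Cache (LRU->MRU): [pear owl lime yak cow]
  17. access owl: HIT. Cache (LRU->MRU): [pear lime yak cow owl]
  18. access owl: HIT. Cache (LRU->MRU): [pear lime yak cow owl]
  19. access pear: HIT. Cache (LRU->MRU): [lime yak cow owl pear]
  20. access cow: HIT. Cache (LRU->MRU): [lime yak owl pear cow]
  21. access yak: HIT. Cache (LRU->MRU): [lime owl pear cow yak]
  22. access lime: HIT. Cache (LRU->MRU): [owl pear cow yak lime]
  23. access pear: HIT. Cache (LRU->MRU): [owl cow yak lime pear]
Total: 17 hits, 6 misses, 1 evictions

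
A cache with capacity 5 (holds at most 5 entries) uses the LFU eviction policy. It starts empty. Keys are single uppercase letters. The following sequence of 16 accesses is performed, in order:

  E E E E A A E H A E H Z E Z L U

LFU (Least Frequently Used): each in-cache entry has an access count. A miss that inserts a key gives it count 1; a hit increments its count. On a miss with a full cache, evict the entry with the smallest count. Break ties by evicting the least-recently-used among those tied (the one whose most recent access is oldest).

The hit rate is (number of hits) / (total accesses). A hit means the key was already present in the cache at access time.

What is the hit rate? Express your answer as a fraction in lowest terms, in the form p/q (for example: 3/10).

LFU simulation (capacity=5):
  1. access E: MISS. Cache: [E(c=1)]
  2. access E: HIT, count now 2. Cache: [E(c=2)]
  3. access E: HIT, count now 3. Cache: [E(c=3)]
  4. access E: HIT, count now 4. Cache: [E(c=4)]
  5. access A: MISS. Cache: [A(c=1) E(c=4)]
  6. access A: HIT, count now 2. Cache: [A(c=2) E(c=4)]
  7. access E: HIT, count now 5. Cache: [A(c=2) E(c=5)]
  8. access H: MISS. Cache: [H(c=1) A(c=2) E(c=5)]
  9. access A: HIT, count now 3. Cache: [H(c=1) A(c=3) E(c=5)]
  10. access E: HIT, count now 6. Cache: [H(c=1) A(c=3) E(c=6)]
  11. access H: HIT, count now 2. Cache: [H(c=2) A(c=3) E(c=6)]
  12. access Z: MISS. Cache: [Z(c=1) H(c=2) A(c=3) E(c=6)]
  13. access E: HIT, count now 7. Cache: [Z(c=1) H(c=2) A(c=3) E(c=7)]
  14. access Z: HIT, count now 2. Cache: [H(c=2) Z(c=2) A(c=3) E(c=7)]
  15. access L: MISS. Cache: [L(c=1) H(c=2) Z(c=2) A(c=3) E(c=7)]
  16. access U: MISS, evict L(c=1). Cache: [U(c=1) H(c=2) Z(c=2) A(c=3) E(c=7)]
Total: 10 hits, 6 misses, 1 evictions

Hit rate = 10/16 = 5/8

Answer: 5/8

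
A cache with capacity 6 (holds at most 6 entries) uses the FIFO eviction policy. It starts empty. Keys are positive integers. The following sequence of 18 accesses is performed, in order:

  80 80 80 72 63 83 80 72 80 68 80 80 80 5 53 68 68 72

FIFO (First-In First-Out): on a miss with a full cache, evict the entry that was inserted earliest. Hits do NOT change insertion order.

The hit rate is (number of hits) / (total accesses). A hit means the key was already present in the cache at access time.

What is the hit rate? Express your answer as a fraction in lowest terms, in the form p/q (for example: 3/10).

FIFO simulation (capacity=6):
  1. access 80: MISS. Cache (old->new): [80]
  2. access 80: HIT. Cache (old->new): [80]
  3. access 80: HIT. Cache (old->new): [80]
  4. access 72: MISS. Cache (old->new): [80 72]
  5. access 63: MISS. Cache (old->new): [80 72 63]
  6. access 83: MISS. Cache (old->new): [80 72 63 83]
  7. access 80: HIT. Cache (old->new): [80 72 63 83]
  8. access 72: HIT. Cache (old->new): [80 72 63 83]
  9. access 80: HIT. Cache (old->new): [80 72 63 83]
  10. access 68: MISS. Cache (old->new): [80 72 63 83 68]
  11. access 80: HIT. Cache (old->new): [80 72 63 83 68]
  12. access 80: HIT. Cache (old->new): [80 72 63 83 68]
  13. access 80: HIT. Cache (old->new): [80 72 63 83 68]
  14. access 5: MISS. Cache (old->new): [80 72 63 83 68 5]
  15. access 53: MISS, evict 80. Cache (old->new): [72 63 83 68 5 53]
  16. access 68: HIT. Cache (old->new): [72 63 83 68 5 53]
  17. access 68: HIT. Cache (old->new): [72 63 83 68 5 53]
  18. access 72: HIT. Cache (old->new): [72 63 83 68 5 53]
Total: 11 hits, 7 misses, 1 evictions

Hit rate = 11/18

Answer: 11/18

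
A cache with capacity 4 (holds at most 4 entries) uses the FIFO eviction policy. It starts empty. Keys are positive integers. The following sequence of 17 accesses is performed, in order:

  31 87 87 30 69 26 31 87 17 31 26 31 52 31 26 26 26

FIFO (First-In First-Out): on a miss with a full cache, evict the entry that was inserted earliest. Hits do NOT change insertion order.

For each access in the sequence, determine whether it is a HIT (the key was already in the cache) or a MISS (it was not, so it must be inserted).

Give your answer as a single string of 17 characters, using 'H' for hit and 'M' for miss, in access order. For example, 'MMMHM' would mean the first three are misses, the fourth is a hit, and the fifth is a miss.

FIFO simulation (capacity=4):
  1. access 31: MISS. Cache (old->new): [31]
  2. access 87: MISS. Cache (old->new): [31 87]
  3. access 87: HIT. Cache (old->new): [31 87]
  4. access 30: MISS. Cache (old->new): [31 87 30]
  5. access 69: MISS. Cache (old->new): [31 87 30 69]
  6. access 26: MISS, evict 31. Cache (old->new): [87 30 69 26]
  7. access 31: MISS, evict 87. Cache (old->new): [30 69 26 31]
  8. access 87: MISS, evict 30. Cache (old->new): [69 26 31 87]
  9. access 17: MISS, evict 69. Cache (old->new): [26 31 87 17]
  10. access 31: HIT. Cache (old->new): [26 31 87 17]
  11. access 26: HIT. Cache (old->new): [26 31 87 17]
  12. access 31: HIT. Cache (old->new): [26 31 87 17]
  13. access 52: MISS, evict 26. Cache (old->new): [31 87 17 52]
  14. access 31: HIT. Cache (old->new): [31 87 17 52]
  15. access 26: MISS, evict 31. Cache (old->new): [87 17 52 26]
  16. access 26: HIT. Cache (old->new): [87 17 52 26]
  17. access 26: HIT. Cache (old->new): [87 17 52 26]
Total: 7 hits, 10 misses, 6 evictions

Answer: MMHMMMMMMHHHMHMHH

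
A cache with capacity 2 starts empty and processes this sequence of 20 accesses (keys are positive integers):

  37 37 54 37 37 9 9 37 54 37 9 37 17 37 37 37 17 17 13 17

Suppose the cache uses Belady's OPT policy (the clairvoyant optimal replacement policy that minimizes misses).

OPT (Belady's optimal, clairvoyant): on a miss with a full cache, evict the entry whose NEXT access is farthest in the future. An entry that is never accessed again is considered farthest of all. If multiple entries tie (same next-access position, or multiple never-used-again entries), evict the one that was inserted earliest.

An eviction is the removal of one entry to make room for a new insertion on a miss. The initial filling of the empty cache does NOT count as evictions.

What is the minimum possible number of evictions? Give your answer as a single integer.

Answer: 5

Derivation:
OPT (Belady) simulation (capacity=2):
  1. access 37: MISS. Cache: [37]
  2. access 37: HIT. Next use of 37: step 4. Cache: [37]
  3. access 54: MISS. Cache: [37 54]
  4. access 37: HIT. Next use of 37: step 5. Cache: [37 54]
  5. access 37: HIT. Next use of 37: step 8. Cache: [37 54]
  6. access 9: MISS, evict 54 (next use: step 9). Cache: [37 9]
  7. access 9: HIT. Next use of 9: step 11. Cache: [37 9]
  8. access 37: HIT. Next use of 37: step 10. Cache: [37 9]
  9. access 54: MISS, evict 9 (next use: step 11). Cache: [37 54]
  10. access 37: HIT. Next use of 37: step 12. Cache: [37 54]
  11. access 9: MISS, evict 54 (next use: never). Cache: [37 9]
  12. access 37: HIT. Next use of 37: step 14. Cache: [37 9]
  13. access 17: MISS, evict 9 (next use: never). Cache: [37 17]
  14. access 37: HIT. Next use of 37: step 15. Cache: [37 17]
  15. access 37: HIT. Next use of 37: step 16. Cache: [37 17]
  16. access 37: HIT. Next use of 37: never. Cache: [37 17]
  17. access 17: HIT. Next use of 17: step 18. Cache: [37 17]
  18. access 17: HIT. Next use of 17: step 20. Cache: [37 17]
  19. access 13: MISS, evict 37 (next use: never). Cache: [17 13]
  20. access 17: HIT. Next use of 17: never. Cache: [17 13]
Total: 13 hits, 7 misses, 5 evictions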